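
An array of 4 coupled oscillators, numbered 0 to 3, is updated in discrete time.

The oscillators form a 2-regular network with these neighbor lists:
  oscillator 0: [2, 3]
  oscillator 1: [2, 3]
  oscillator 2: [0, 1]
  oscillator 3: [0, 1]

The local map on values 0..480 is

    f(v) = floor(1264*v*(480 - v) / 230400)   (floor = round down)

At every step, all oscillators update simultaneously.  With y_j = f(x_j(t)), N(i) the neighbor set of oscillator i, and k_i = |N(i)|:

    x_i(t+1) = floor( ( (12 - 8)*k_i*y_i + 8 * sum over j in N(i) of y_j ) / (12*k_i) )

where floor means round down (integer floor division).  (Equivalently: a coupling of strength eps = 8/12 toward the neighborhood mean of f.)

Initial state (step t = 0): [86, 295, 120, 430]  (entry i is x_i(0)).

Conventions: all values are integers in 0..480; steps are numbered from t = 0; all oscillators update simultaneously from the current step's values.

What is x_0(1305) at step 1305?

Answer: x_0(1305) = 297
Key observation: The state at step 8, [298, 298, 298, 298], reappears at step 10: the system is in a cycle of period 2 from step 8 on.  Therefore the state at step 1305 equals the state at step 8 + ((1305 - 8) mod 2) = 9, which is [297, 297, 297, 297].

Derivation:
t=0: [86, 295, 120, 430]
t=1: [179, 217, 240, 200]
t=2: [306, 312, 308, 305]
t=3: [291, 289, 289, 290]
t=4: [301, 302, 301, 301]
t=5: [295, 294, 294, 294]
t=6: [299, 300, 299, 299]
t=7: [296, 296, 296, 296]
t=8: [298, 298, 298, 298]
t=9: [297, 297, 297, 297]
t=10: [298, 298, 298, 298]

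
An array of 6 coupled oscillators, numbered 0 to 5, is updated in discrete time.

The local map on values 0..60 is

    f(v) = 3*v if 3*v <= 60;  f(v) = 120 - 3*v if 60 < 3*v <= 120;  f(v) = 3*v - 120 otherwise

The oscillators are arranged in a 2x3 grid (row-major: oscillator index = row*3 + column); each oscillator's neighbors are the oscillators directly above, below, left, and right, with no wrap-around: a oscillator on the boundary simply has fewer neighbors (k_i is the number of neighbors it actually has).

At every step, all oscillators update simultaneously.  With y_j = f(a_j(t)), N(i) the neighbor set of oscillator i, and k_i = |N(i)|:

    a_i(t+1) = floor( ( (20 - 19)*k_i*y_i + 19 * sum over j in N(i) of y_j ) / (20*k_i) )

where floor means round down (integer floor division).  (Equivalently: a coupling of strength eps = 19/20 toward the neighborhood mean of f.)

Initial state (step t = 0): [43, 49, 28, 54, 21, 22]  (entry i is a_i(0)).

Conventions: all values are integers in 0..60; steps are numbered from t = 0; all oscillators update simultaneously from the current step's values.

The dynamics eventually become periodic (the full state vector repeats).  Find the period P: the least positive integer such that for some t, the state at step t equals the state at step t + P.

Simulating step by step:
t=0: [43, 49, 28, 54, 21, 22]
t=1: [33, 33, 40, 33, 41, 46]
t=2: [21, 8, 18, 12, 19, 2]
t=3: [31, 54, 16, 55, 23, 53]
t=4: [42, 42, 40, 39, 42, 48]
t=5: [4, 4, 14, 5, 10, 4]
t=6: [13, 27, 13, 20, 13, 34]
t=7: [48, 39, 29, 40, 39, 37]
t=8: [2, 19, 7, 12, 3, 17]
t=9: [44, 14, 52, 8, 46, 16]
t=10: [31, 23, 44, 15, 37, 28]
t=11: [46, 17, 41, 19, 42, 11]
t=12: [52, 11, 40, 14, 44, 5]
t=13: [37, 16, 22, 24, 29, 6]
t=14: [46, 32, 34, 22, 37, 42]
t=15: [37, 15, 15, 15, 27, 13]
t=16: [43, 31, 42, 25, 42, 41]
t=17: [34, 8, 14, 9, 24, 5]
t=18: [25, 35, 20, 32, 23, 43]
t=19: [20, 50, 14, 46, 17, 53]
t=20: [25, 49, 34, 53, 30, 46]
t=21: [33, 30, 22, 37, 28, 23]
t=22: [19, 36, 41, 27, 30, 45]
t=23: [27, 29, 12, 43, 22, 16]
t=24: [21, 42, 40, 44, 31, 45]
t=25: [11, 26, 9, 40, 11, 13]
t=26: [21, 31, 39, 31, 27, 30]
t=27: [28, 32, 27, 46, 28, 21]
t=28: [21, 36, 40, 35, 33, 38]
t=29: [15, 25, 8, 37, 11, 10]
t=30: [27, 34, 36, 37, 28, 28]
t=31: [14, 28, 26, 36, 21, 24]
t=32: [24, 46, 42, 47, 33, 49]
t=33: [20, 24, 21, 33, 21, 14]
t=34: [35, 57, 45, 56, 38, 56]
t=35: [47, 13, 47, 12, 46, 12]
t=36: [36, 20, 36, 20, 36, 20]
t=37: [57, 14, 57, 14, 57, 14]
t=38: [42, 50, 42, 50, 42, 50]
t=39: [28, 7, 28, 7, 28, 7]
t=40: [21, 35, 21, 35, 21, 35]
t=41: [17, 54, 17, 54, 17, 54]
t=42: [42, 50, 42, 50, 42, 50]

Answer: 4
Key observation: The state at step 38, [42, 50, 42, 50, 42, 50], reappears at step 42 — and no state repeats earlier — so the cycle the system enters has period 4.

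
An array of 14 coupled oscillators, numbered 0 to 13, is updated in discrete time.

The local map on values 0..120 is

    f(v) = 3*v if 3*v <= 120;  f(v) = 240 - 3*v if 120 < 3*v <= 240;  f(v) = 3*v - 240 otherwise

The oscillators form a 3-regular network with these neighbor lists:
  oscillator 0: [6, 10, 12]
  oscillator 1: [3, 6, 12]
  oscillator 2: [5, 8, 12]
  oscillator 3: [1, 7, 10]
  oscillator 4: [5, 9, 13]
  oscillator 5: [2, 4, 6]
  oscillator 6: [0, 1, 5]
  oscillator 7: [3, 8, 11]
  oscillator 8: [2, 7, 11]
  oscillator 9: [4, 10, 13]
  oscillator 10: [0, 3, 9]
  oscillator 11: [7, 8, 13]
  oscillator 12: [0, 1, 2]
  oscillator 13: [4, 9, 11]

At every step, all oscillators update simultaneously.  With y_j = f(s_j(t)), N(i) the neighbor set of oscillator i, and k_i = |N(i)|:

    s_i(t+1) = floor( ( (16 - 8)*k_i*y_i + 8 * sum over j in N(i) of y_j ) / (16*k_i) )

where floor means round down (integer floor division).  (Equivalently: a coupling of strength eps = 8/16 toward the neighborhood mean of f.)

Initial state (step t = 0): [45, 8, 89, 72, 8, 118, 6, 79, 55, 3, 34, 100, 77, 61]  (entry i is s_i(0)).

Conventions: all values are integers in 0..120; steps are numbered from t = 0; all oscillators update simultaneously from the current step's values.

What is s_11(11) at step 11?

Answer: s_11(11) = 51

Derivation:
t=0: [45, 8, 89, 72, 8, 118, 6, 79, 55, 3, 34, 100, 77, 61]
t=1: [74, 20, 46, 33, 42, 68, 49, 28, 52, 35, 74, 52, 30, 44]
t=2: [42, 77, 86, 76, 98, 69, 65, 86, 87, 92, 46, 88, 75, 104]
t=3: [84, 16, 20, 27, 50, 36, 48, 18, 20, 56, 78, 30, 31, 55]
t=4: [38, 69, 73, 58, 87, 95, 76, 65, 64, 64, 30, 76, 66, 79]
t=5: [81, 36, 33, 61, 26, 31, 38, 43, 37, 43, 83, 22, 49, 15]
t=6: [37, 98, 99, 66, 80, 95, 91, 94, 101, 77, 33, 77, 81, 65]
t=7: [78, 40, 47, 53, 16, 37, 51, 40, 49, 28, 76, 29, 38, 25]
t=8: [38, 107, 102, 82, 69, 94, 83, 103, 97, 64, 34, 91, 94, 74]
t=9: [82, 50, 55, 45, 34, 39, 44, 49, 53, 49, 79, 39, 64, 28]
t=10: [29, 88, 78, 83, 100, 106, 89, 97, 88, 78, 35, 101, 52, 94]
t=11: [79, 32, 34, 34, 51, 54, 45, 41, 32, 37, 69, 51, 61, 42]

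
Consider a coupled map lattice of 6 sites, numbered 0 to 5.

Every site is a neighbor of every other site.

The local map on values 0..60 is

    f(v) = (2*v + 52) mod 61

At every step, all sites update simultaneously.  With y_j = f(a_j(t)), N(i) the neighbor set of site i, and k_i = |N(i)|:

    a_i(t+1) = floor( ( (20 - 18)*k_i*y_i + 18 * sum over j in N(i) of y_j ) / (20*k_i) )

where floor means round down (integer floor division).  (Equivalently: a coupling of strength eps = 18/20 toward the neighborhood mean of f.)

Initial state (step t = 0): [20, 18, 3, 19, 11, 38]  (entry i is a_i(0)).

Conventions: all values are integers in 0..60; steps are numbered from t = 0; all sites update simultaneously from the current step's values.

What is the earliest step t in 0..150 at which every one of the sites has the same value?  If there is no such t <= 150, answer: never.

Answer: 3
Key observation: Synchronization is absorbing here: once all sites are equal they stay equal, and step 3 is the first all-equal step.

Derivation:
t=0: [20, 18, 3, 19, 11, 38]  (not all equal)
t=1: [27, 27, 24, 27, 28, 29]  (not all equal)
t=2: [45, 45, 45, 45, 44, 44]  (not all equal)
t=3: [19, 19, 19, 19, 19, 19]  (all equal)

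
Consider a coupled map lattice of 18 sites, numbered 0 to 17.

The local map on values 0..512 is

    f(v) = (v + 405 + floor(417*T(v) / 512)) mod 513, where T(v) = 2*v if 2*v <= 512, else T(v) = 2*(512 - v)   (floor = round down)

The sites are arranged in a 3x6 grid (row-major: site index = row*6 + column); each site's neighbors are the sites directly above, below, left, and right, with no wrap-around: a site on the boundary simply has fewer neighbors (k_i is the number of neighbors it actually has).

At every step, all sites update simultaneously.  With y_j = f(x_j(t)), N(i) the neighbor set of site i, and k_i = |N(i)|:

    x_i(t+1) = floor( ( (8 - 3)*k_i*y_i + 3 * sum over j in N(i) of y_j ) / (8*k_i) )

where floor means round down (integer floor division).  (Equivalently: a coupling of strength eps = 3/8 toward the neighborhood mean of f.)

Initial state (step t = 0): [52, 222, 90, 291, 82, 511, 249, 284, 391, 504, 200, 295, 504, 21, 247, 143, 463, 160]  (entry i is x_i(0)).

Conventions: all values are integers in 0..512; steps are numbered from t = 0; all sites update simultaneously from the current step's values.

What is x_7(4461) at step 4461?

Answer: x_7(4461) = 446
Key observation: The state at step 14, [445, 445, 445, 446, 446, 446, 445, 445, 445, 446, 446, 446, 445, 445, 445, 446, 446, 446], reappears at step 16: the system is in a cycle of period 2 from step 14 on.  Therefore the state at step 4461 equals the state at step 14 + ((4461 - 14) mod 2) = 15, which is [446, 446, 445, 445, 445, 445, 446, 446, 445, 445, 445, 445, 446, 446, 445, 445, 445, 445].

Derivation:
t=0: [52, 222, 90, 291, 82, 511, 249, 284, 391, 504, 200, 295, 504, 21, 247, 143, 463, 160]
t=1: [112, 320, 203, 98, 173, 277, 79, 157, 356, 367, 352, 158, 348, 346, 168, 275, 395, 281]
t=2: [136, 121, 348, 251, 302, 146, 186, 295, 459, 421, 467, 264, 430, 460, 339, 188, 370, 169]
t=3: [266, 229, 402, 147, 107, 184, 328, 154, 414, 409, 365, 159, 437, 396, 477, 424, 452, 311]
t=4: [121, 410, 450, 313, 251, 324, 102, 320, 446, 451, 440, 304, 372, 444, 441, 453, 397, 151]
t=5: [249, 375, 392, 125, 83, 16, 189, 149, 404, 402, 372, 106, 421, 397, 446, 446, 444, 273]
t=6: [185, 405, 447, 270, 213, 331, 339, 347, 451, 448, 419, 228, 450, 446, 452, 448, 401, 141]
t=7: [420, 460, 397, 194, 345, 179, 485, 492, 448, 407, 463, 397, 455, 451, 442, 447, 441, 344]
t=8: [448, 441, 457, 433, 467, 410, 427, 423, 447, 455, 449, 460, 436, 439, 446, 448, 453, 491]
t=9: [447, 447, 441, 446, 440, 455, 454, 455, 444, 441, 440, 438, 451, 450, 445, 443, 438, 425]
t=10: [443, 443, 446, 446, 447, 442, 440, 440, 445, 447, 449, 449, 441, 442, 445, 447, 450, 455]
t=11: [447, 447, 445, 444, 444, 446, 448, 448, 446, 444, 443, 443, 448, 447, 446, 444, 442, 440]
t=12: [444, 444, 445, 446, 446, 445, 444, 444, 445, 446, 446, 447, 444, 444, 445, 446, 447, 448]
t=13: [446, 446, 445, 445, 445, 445, 446, 446, 445, 445, 444, 444, 446, 446, 445, 445, 444, 444]
t=14: [445, 445, 445, 446, 446, 446, 445, 445, 445, 446, 446, 446, 445, 445, 445, 446, 446, 446]
t=15: [446, 446, 445, 445, 445, 445, 446, 446, 445, 445, 445, 445, 446, 446, 445, 445, 445, 445]
t=16: [445, 445, 445, 446, 446, 446, 445, 445, 445, 446, 446, 446, 445, 445, 445, 446, 446, 446]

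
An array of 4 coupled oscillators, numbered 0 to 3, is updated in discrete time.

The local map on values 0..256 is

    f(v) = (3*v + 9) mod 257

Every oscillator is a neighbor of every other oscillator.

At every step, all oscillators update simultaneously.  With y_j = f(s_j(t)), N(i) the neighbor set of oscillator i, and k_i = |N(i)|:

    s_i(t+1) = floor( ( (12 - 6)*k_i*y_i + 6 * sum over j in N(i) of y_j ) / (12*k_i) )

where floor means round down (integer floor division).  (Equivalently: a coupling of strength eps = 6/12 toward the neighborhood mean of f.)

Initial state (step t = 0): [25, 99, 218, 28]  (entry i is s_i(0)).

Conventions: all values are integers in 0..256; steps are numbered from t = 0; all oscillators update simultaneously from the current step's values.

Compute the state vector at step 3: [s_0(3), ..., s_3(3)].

Simulating step by step:
t=0: [25, 99, 218, 28]
t=1: [90, 78, 112, 93]
t=2: [71, 145, 93, 74]
t=3: [185, 174, 122, 188]

Answer: [185, 174, 122, 188]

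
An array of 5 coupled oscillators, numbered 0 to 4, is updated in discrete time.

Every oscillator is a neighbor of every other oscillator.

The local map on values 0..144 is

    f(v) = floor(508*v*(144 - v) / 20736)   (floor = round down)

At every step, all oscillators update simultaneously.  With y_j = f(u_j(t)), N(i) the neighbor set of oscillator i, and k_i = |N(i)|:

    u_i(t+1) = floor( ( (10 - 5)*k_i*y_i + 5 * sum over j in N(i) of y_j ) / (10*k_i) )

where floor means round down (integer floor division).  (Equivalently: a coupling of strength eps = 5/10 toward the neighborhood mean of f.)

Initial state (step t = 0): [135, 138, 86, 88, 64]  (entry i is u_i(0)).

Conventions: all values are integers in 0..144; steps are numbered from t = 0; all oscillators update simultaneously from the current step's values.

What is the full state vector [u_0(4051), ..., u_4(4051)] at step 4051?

Simulating step by step:
t=0: [135, 138, 86, 88, 64]
t=1: [62, 59, 97, 97, 98]
t=2: [118, 118, 113, 113, 113]
t=3: [78, 78, 82, 82, 82]
t=4: [125, 125, 124, 124, 124]
t=5: [58, 58, 59, 59, 59]
t=6: [122, 122, 122, 122, 122]
t=7: [65, 65, 65, 65, 65]
t=8: [125, 125, 125, 125, 125]
t=9: [58, 58, 58, 58, 58]
t=10: [122, 122, 122, 122, 122]

Answer: [65, 65, 65, 65, 65]
Key observation: The state at step 6, [122, 122, 122, 122, 122], reappears at step 10: the system is in a cycle of period 4 from step 6 on.  Therefore the state at step 4051 equals the state at step 6 + ((4051 - 6) mod 4) = 7, which is [65, 65, 65, 65, 65].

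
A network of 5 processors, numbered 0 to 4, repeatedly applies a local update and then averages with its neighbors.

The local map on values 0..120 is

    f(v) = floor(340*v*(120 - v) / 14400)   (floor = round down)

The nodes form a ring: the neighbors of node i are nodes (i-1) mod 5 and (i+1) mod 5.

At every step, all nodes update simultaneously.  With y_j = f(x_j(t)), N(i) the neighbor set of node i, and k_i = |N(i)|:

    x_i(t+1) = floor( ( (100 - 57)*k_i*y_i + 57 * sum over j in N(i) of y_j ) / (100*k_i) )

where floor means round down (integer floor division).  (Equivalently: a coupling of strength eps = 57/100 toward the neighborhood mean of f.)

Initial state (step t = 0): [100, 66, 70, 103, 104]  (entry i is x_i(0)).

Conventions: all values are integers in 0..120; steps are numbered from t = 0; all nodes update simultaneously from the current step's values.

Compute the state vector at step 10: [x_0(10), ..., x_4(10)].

Answer: [78, 78, 78, 78, 78]

Derivation:
t=0: [100, 66, 70, 103, 104]
t=1: [55, 72, 70, 52, 41]
t=2: [80, 82, 82, 80, 80]
t=3: [74, 73, 73, 74, 75]
t=4: [80, 80, 80, 80, 79]
t=5: [75, 75, 75, 75, 75]
t=6: [79, 79, 79, 79, 79]
t=7: [76, 76, 76, 76, 76]
t=8: [78, 78, 78, 78, 78]
t=9: [77, 77, 77, 77, 77]
t=10: [78, 78, 78, 78, 78]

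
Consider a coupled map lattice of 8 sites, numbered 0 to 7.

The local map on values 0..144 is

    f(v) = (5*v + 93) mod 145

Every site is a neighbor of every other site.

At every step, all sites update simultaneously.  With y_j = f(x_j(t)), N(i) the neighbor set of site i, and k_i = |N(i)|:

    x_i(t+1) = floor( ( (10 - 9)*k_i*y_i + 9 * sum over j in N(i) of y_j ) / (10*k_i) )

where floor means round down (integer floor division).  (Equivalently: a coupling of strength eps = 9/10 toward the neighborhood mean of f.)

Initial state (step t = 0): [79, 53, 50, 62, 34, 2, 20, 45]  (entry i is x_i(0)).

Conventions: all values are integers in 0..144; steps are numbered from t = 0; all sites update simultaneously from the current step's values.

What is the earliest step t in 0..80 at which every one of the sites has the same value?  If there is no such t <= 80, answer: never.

Simulating step by step:
t=0: [79, 53, 50, 62, 34, 2, 20, 45]  (not all equal)
t=1: [73, 73, 73, 71, 71, 72, 73, 74]  (not all equal)
t=2: [20, 20, 20, 20, 20, 20, 20, 20]  (all equal)

Answer: 2
Key observation: Synchronization is absorbing here: once all sites are equal they stay equal, and step 2 is the first all-equal step.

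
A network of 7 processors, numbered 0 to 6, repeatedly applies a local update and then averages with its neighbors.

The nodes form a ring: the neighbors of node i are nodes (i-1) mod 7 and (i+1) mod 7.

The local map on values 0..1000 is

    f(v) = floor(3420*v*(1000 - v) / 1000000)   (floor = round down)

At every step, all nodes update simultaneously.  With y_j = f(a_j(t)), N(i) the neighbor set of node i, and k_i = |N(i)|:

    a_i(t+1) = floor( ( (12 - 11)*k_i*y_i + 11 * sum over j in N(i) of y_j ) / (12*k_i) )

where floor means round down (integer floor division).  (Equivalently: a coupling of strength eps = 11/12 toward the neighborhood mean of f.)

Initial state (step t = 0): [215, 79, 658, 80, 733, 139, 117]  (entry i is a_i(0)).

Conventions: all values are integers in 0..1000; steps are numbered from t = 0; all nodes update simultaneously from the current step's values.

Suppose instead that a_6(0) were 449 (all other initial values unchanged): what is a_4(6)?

Answer: a_4(6) = 846
Key observation: This trace re-runs the system from the modified initial state.

Derivation:
t=0: [215, 79, 658, 80, 733, 139, 449]
t=1: [549, 637, 292, 680, 358, 728, 522]
t=2: [823, 777, 762, 746, 716, 807, 769]
t=3: [591, 561, 620, 656, 598, 641, 522]
t=4: [845, 817, 806, 809, 782, 833, 810]
t=5: [512, 492, 520, 555, 508, 547, 466]
t=6: [852, 853, 849, 852, 846, 852, 850]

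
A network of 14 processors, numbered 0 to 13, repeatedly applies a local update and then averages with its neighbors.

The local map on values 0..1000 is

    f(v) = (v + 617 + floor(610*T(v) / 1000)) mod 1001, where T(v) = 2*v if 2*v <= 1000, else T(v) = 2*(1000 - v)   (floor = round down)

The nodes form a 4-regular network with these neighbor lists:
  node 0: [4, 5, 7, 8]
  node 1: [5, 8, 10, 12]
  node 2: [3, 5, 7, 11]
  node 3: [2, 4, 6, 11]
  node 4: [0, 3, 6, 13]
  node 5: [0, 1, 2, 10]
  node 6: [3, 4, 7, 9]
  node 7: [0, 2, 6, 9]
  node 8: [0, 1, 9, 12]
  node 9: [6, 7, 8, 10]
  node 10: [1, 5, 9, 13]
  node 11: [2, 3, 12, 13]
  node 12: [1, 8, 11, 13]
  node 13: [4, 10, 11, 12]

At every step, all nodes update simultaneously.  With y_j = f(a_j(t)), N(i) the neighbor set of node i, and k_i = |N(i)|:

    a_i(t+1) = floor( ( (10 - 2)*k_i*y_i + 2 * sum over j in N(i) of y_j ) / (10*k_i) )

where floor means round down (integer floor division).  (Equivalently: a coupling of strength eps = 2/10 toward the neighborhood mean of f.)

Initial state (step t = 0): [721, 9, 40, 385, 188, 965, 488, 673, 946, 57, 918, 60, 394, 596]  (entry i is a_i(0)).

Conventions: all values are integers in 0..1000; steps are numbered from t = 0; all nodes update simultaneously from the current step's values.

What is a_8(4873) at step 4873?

Simulating step by step:
t=0: [721, 9, 40, 385, 188, 965, 488, 673, 946, 57, 918, 60, 394, 596]
t=1: [640, 627, 690, 485, 153, 631, 655, 690, 628, 726, 642, 718, 527, 658]
t=2: [707, 698, 684, 704, 903, 696, 703, 684, 697, 679, 693, 681, 714, 705]
t=3: [678, 681, 684, 679, 645, 682, 679, 684, 681, 685, 682, 685, 678, 678]
t=4: [686, 685, 685, 686, 692, 685, 686, 685, 685, 685, 685, 685, 685, 686]
t=5: [684, 685, 685, 684, 683, 685, 684, 685, 685, 685, 685, 685, 685, 684]
t=6: [685, 685, 685, 685, 685, 685, 685, 685, 685, 685, 685, 685, 685, 685]
t=7: [685, 685, 685, 685, 685, 685, 685, 685, 685, 685, 685, 685, 685, 685]

Answer: a_8(4873) = 685
Key observation: The state at step 6, [685, 685, 685, 685, 685, 685, 685, 685, 685, 685, 685, 685, 685, 685], reappears at step 7: the system is in a cycle of period 1 from step 6 on.  Therefore the state at step 4873 equals the state at step 6 + ((4873 - 6) mod 1) = 6, which is [685, 685, 685, 685, 685, 685, 685, 685, 685, 685, 685, 685, 685, 685].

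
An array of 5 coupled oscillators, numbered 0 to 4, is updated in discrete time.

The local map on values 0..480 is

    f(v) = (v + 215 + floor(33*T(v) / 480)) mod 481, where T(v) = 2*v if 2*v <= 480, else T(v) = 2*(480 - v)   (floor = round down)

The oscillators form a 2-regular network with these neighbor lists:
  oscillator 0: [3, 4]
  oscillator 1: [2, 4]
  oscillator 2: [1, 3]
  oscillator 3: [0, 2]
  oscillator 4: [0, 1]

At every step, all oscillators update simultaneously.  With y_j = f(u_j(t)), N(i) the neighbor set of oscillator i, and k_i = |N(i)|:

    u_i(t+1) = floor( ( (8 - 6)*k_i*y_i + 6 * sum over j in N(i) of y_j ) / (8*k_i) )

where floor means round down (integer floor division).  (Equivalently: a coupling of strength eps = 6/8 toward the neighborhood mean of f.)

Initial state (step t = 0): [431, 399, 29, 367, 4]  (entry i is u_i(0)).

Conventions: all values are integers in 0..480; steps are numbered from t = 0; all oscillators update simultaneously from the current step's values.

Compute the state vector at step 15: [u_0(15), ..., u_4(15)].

Answer: [52, 52, 52, 52, 52]

Derivation:
t=0: [431, 399, 29, 367, 4]
t=1: [168, 210, 159, 185, 172]
t=2: [414, 415, 428, 406, 424]
t=3: [157, 164, 157, 159, 159]
t=4: [394, 395, 396, 393, 396]
t=5: [139, 140, 139, 139, 139]
t=6: [373, 373, 373, 373, 373]
t=7: [121, 121, 121, 121, 121]
t=8: [352, 352, 352, 352, 352]
t=9: [103, 103, 103, 103, 103]
t=10: [332, 332, 332, 332, 332]
t=11: [86, 86, 86, 86, 86]
t=12: [312, 312, 312, 312, 312]
t=13: [69, 69, 69, 69, 69]
t=14: [293, 293, 293, 293, 293]
t=15: [52, 52, 52, 52, 52]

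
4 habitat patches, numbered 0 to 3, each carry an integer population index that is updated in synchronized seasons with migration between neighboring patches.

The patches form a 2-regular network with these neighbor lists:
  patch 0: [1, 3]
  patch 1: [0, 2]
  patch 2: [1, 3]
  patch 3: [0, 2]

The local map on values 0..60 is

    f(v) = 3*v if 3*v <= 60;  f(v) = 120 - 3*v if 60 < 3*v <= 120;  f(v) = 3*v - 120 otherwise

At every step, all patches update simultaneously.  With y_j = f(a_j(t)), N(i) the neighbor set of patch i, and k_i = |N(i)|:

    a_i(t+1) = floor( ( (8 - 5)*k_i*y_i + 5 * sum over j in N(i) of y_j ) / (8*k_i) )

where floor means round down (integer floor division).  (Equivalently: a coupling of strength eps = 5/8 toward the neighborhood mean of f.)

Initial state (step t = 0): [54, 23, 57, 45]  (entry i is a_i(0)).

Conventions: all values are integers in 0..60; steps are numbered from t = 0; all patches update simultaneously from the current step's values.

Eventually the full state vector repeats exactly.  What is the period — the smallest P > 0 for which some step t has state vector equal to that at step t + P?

Answer: 4
Key observation: The state at step 15, [11, 19, 20, 11], reappears at step 19 — and no state repeats earlier — so the cycle the system enters has period 4.

Derivation:
t=0: [54, 23, 57, 45]
t=1: [36, 48, 39, 34]
t=2: [17, 13, 14, 11]
t=3: [41, 43, 38, 41]
t=4: [4, 6, 6, 3]
t=5: [12, 16, 15, 12]
t=6: [39, 43, 43, 38]
t=7: [5, 7, 8, 6]
t=8: [17, 20, 21, 18]
t=9: [54, 56, 57, 54]
t=10: [43, 47, 47, 44]
t=11: [13, 17, 18, 13]
t=12: [42, 48, 48, 43]
t=13: [12, 18, 19, 12]
t=14: [41, 49, 49, 42]
t=15: [11, 19, 20, 11]
t=16: [40, 50, 50, 41]
t=17: [10, 20, 21, 10]
t=18: [39, 49, 49, 38]
t=19: [11, 19, 20, 11]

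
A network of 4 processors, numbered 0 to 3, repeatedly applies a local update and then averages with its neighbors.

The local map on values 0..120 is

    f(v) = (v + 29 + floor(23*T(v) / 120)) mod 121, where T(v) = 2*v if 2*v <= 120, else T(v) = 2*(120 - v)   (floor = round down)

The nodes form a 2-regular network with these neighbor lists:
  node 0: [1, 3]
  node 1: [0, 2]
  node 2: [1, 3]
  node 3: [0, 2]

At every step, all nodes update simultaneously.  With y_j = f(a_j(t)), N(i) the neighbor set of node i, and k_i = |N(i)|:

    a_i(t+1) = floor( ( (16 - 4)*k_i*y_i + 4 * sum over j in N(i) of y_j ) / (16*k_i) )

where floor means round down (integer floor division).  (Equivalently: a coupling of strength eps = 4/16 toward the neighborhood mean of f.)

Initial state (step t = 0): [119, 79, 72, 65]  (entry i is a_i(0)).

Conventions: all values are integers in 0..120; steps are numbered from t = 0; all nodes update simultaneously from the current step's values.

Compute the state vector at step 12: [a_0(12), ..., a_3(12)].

Simulating step by step:
t=0: [119, 79, 72, 65]
t=1: [34, 19, 103, 104]
t=2: [66, 52, 21, 25]
t=3: [106, 96, 63, 68]
t=4: [30, 26, 100, 103]
t=5: [62, 58, 21, 23]
t=6: [105, 103, 64, 66]
t=7: [30, 29, 102, 102]
t=8: [63, 62, 22, 22]
t=9: [106, 106, 65, 65]
t=10: [31, 31, 103, 103]
t=11: [64, 64, 23, 23]
t=12: [107, 107, 66, 66]

Answer: [107, 107, 66, 66]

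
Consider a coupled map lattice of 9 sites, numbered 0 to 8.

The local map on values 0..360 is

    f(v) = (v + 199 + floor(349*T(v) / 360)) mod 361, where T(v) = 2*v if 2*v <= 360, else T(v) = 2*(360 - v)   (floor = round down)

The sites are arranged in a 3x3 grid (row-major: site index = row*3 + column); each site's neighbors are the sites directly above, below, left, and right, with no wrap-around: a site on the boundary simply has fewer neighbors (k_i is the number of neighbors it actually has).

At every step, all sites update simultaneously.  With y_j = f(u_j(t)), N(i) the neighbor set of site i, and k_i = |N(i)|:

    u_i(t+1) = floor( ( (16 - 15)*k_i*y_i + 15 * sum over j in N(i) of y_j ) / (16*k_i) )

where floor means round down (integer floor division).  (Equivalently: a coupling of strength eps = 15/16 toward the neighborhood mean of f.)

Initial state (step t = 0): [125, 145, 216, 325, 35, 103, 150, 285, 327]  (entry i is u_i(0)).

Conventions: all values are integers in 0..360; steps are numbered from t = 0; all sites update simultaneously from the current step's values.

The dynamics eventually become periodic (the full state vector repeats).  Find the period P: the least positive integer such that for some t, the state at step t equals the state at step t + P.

Simulating step by step:
t=0: [125, 145, 216, 325, 35, 103, 150, 285, 327]
t=1: [244, 278, 210, 259, 230, 278, 250, 268, 205]
t=2: [284, 318, 278, 307, 283, 329, 288, 319, 283]
t=3: [243, 268, 234, 266, 238, 268, 242, 266, 233]
t=4: [286, 309, 286, 307, 286, 313, 287, 310, 287]
t=5: [247, 265, 244, 265, 245, 265, 246, 264, 244]
t=6: [288, 303, 288, 303, 288, 304, 288, 304, 288]
t=7: [251, 264, 251, 264, 251, 264, 251, 264, 250]
t=8: [288, 299, 288, 299, 288, 299, 288, 299, 288]
t=9: [255, 264, 255, 264, 255, 264, 255, 264, 255]
t=10: [288, 295, 288, 295, 288, 295, 288, 295, 288]
t=11: [259, 264, 259, 264, 259, 264, 259, 264, 259]
t=12: [288, 291, 288, 291, 288, 291, 288, 291, 288]
t=13: [262, 264, 262, 264, 262, 264, 262, 264, 262]
t=14: [288, 289, 288, 289, 288, 289, 288, 289, 288]
t=15: [264, 264, 264, 264, 264, 264, 264, 264, 264]
t=16: [288, 288, 288, 288, 288, 288, 288, 288, 288]
t=17: [265, 265, 265, 265, 265, 265, 265, 265, 265]
t=18: [287, 287, 287, 287, 287, 287, 287, 287, 287]
t=19: [266, 266, 266, 266, 266, 266, 266, 266, 266]
t=20: [286, 286, 286, 286, 286, 286, 286, 286, 286]
t=21: [267, 267, 267, 267, 267, 267, 267, 267, 267]
t=22: [285, 285, 285, 285, 285, 285, 285, 285, 285]
t=23: [268, 268, 268, 268, 268, 268, 268, 268, 268]
t=24: [284, 284, 284, 284, 284, 284, 284, 284, 284]
t=25: [269, 269, 269, 269, 269, 269, 269, 269, 269]
t=26: [283, 283, 283, 283, 283, 283, 283, 283, 283]
t=27: [270, 270, 270, 270, 270, 270, 270, 270, 270]
t=28: [282, 282, 282, 282, 282, 282, 282, 282, 282]
t=29: [271, 271, 271, 271, 271, 271, 271, 271, 271]
t=30: [281, 281, 281, 281, 281, 281, 281, 281, 281]
t=31: [272, 272, 272, 272, 272, 272, 272, 272, 272]
t=32: [280, 280, 280, 280, 280, 280, 280, 280, 280]
t=33: [273, 273, 273, 273, 273, 273, 273, 273, 273]
t=34: [279, 279, 279, 279, 279, 279, 279, 279, 279]
t=35: [274, 274, 274, 274, 274, 274, 274, 274, 274]
t=36: [278, 278, 278, 278, 278, 278, 278, 278, 278]
t=37: [274, 274, 274, 274, 274, 274, 274, 274, 274]

Answer: 2
Key observation: The state at step 35, [274, 274, 274, 274, 274, 274, 274, 274, 274], reappears at step 37 — and no state repeats earlier — so the cycle the system enters has period 2.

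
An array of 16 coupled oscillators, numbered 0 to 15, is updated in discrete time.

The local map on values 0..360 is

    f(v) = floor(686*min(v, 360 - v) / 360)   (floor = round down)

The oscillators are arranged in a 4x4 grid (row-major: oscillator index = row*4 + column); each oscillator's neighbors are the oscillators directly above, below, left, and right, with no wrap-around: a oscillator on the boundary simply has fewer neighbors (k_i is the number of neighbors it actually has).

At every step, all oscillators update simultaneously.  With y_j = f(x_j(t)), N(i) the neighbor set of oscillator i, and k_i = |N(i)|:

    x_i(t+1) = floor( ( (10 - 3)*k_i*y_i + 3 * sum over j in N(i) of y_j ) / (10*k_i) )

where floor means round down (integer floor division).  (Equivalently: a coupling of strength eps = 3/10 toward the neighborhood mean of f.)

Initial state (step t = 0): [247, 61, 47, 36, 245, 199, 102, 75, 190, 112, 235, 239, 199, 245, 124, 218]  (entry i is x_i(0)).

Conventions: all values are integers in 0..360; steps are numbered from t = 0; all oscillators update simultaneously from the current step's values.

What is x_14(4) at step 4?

Answer: x_14(4) = 224

Derivation:
t=0: [247, 61, 47, 36, 245, 199, 102, 75, 190, 112, 235, 239, 199, 245, 124, 218]
t=1: [200, 142, 100, 82, 237, 269, 193, 148, 299, 230, 232, 226, 295, 228, 237, 258]
t=2: [288, 255, 207, 180, 223, 201, 289, 270, 141, 231, 249, 250, 141, 236, 232, 209]
t=3: [165, 213, 271, 309, 253, 274, 167, 188, 265, 247, 210, 213, 263, 240, 243, 268]
t=4: [292, 260, 187, 142, 207, 190, 293, 298, 186, 214, 277, 274, 190, 221, 224, 197]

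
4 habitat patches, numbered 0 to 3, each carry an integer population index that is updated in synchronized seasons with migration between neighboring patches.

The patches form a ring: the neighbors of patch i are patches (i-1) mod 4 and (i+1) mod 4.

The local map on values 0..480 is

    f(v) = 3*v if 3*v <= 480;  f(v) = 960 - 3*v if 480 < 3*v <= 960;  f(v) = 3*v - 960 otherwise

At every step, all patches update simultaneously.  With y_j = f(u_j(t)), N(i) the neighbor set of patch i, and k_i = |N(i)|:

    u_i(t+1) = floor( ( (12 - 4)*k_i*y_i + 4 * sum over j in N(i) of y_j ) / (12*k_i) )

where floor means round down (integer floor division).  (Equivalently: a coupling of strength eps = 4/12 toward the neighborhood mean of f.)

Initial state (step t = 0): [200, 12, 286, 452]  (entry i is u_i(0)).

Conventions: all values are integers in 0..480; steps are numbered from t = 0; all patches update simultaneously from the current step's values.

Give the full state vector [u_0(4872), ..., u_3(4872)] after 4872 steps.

Simulating step by step:
t=0: [200, 12, 286, 452]
t=1: [312, 101, 140, 341]
t=2: [77, 276, 341, 116]
t=3: [234, 137, 122, 281]
t=4: [260, 378, 332, 182]
t=5: [218, 152, 122, 312]
t=6: [284, 416, 324, 128]
t=7: [184, 212, 120, 276]
t=8: [348, 344, 316, 216]
t=9: [120, 64, 72, 224]
t=10: [320, 224, 224, 288]
t=11: [64, 240, 256, 112]
t=12: [224, 224, 224, 288]
t=13: [256, 288, 256, 160]
t=14: [224, 128, 224, 384]
t=15: [288, 352, 288, 224]
t=16: [128, 96, 128, 224]
t=17: [352, 320, 352, 320]
t=18: [64, 32, 64, 32]
t=19: [160, 128, 160, 128]
t=20: [448, 416, 448, 416]
t=21: [352, 320, 352, 320]

Answer: [448, 416, 448, 416]
Key observation: The state at step 17, [352, 320, 352, 320], reappears at step 21: the system is in a cycle of period 4 from step 17 on.  Therefore the state at step 4872 equals the state at step 17 + ((4872 - 17) mod 4) = 20, which is [448, 416, 448, 416].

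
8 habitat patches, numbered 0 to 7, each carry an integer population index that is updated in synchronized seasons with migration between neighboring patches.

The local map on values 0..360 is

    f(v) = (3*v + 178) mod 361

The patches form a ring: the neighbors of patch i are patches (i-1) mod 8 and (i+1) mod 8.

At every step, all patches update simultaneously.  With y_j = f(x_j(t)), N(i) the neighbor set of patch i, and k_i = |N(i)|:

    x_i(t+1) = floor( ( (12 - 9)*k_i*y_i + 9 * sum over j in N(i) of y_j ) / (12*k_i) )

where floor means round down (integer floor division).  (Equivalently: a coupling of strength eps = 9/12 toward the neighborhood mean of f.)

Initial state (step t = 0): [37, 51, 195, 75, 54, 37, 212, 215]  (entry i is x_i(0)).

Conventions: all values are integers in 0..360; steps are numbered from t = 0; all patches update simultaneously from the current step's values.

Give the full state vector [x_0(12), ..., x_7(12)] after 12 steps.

Simulating step by step:
t=0: [37, 51, 195, 75, 54, 37, 212, 215]
t=1: [234, 206, 150, 153, 209, 234, 169, 168]
t=2: [187, 177, 198, 200, 183, 192, 260, 261]
t=3: [224, 112, 164, 34, 34, 98, 160, 154]
t=4: [194, 202, 239, 290, 216, 244, 220, 229]
t=5: [86, 94, 188, 185, 218, 129, 153, 93]
t=6: [91, 60, 46, 51, 108, 195, 181, 155]
t=7: [262, 241, 337, 254, 174, 198, 211, 239]
t=8: [192, 175, 175, 221, 185, 173, 105, 167]
t=9: [255, 225, 258, 162, 173, 137, 278, 141]
t=10: [194, 201, 220, 288, 283, 291, 248, 251]
t=11: [110, 72, 171, 237, 319, 271, 251, 141]
t=12: [139, 187, 157, 185, 176, 165, 243, 193]

Answer: [139, 187, 157, 185, 176, 165, 243, 193]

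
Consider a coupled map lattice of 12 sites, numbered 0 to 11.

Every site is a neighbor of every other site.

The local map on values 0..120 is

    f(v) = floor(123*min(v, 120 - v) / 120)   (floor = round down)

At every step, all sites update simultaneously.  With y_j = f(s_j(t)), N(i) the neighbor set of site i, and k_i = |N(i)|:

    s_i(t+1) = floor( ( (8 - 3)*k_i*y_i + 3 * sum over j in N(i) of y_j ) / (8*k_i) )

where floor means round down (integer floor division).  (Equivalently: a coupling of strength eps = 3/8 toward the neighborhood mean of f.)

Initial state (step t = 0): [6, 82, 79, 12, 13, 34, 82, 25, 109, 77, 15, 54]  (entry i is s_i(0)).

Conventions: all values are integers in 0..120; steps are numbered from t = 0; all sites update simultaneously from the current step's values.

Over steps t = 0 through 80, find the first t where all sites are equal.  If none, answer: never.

Simulating step by step:
t=0: [6, 82, 79, 12, 13, 34, 82, 25, 109, 77, 15, 54]  (not all equal)
t=1: [14, 33, 36, 18, 19, 31, 33, 26, 17, 37, 20, 43]  (not all equal)
t=2: [19, 30, 32, 21, 22, 29, 30, 26, 21, 33, 23, 37]  (not all equal)
t=3: [22, 28, 29, 23, 24, 28, 28, 26, 23, 30, 24, 32]  (not all equal)
t=4: [23, 27, 27, 24, 24, 27, 27, 26, 24, 28, 24, 29]  (not all equal)
t=5: [24, 26, 26, 24, 24, 26, 26, 25, 24, 27, 24, 27]  (not all equal)
t=6: [24, 25, 25, 24, 24, 25, 25, 25, 24, 26, 24, 26]  (not all equal)
t=7: [24, 24, 24, 24, 24, 24, 24, 24, 24, 25, 24, 25]  (not all equal)
t=8: [24, 24, 24, 24, 24, 24, 24, 24, 24, 24, 24, 24]  (all equal)

Answer: 8
Key observation: Synchronization is absorbing here: once all sites are equal they stay equal, and step 8 is the first all-equal step.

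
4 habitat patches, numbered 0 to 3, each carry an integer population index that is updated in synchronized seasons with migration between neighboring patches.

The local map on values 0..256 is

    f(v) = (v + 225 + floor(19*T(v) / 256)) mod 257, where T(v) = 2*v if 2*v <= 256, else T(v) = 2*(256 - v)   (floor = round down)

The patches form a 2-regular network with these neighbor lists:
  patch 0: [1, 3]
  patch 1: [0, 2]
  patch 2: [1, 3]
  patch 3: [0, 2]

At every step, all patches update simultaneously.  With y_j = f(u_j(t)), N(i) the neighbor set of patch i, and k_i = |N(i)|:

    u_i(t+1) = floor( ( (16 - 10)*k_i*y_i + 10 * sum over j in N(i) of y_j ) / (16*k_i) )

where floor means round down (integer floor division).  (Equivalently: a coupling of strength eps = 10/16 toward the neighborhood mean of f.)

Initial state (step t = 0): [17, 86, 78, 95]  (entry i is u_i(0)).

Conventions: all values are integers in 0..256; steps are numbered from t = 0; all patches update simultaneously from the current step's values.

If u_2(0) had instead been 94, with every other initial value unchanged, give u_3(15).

Simulating step by step:
t=0: [17, 86, 94, 95]
t=1: [136, 124, 72, 128]
t=2: [115, 94, 89, 96]
t=3: [85, 81, 74, 82]
t=4: [62, 59, 57, 59]
t=5: [36, 35, 34, 35]
t=6: [8, 8, 7, 8]
t=7: [234, 233, 233, 233]
t=8: [204, 204, 204, 204]
t=9: [179, 179, 179, 179]
t=10: [158, 158, 158, 158]
t=11: [140, 140, 140, 140]
t=12: [125, 125, 125, 125]
t=13: [111, 111, 111, 111]
t=14: [95, 95, 95, 95]
t=15: [77, 77, 77, 77]

Answer: u_3(15) = 77
Key observation: This trace re-runs the system from the modified initial state.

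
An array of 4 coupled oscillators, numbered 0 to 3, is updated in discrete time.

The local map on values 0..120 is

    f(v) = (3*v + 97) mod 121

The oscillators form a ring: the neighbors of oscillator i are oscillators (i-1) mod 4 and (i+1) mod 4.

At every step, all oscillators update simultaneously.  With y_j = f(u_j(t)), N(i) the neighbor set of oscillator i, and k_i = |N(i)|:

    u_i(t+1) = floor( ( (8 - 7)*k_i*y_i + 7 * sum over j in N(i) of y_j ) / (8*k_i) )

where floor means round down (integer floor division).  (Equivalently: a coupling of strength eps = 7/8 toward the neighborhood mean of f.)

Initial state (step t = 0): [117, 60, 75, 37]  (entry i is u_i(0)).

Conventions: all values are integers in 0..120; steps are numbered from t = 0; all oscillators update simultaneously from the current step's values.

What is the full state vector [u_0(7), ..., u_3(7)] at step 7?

Simulating step by step:
t=0: [117, 60, 75, 37]
t=1: [64, 76, 63, 83]
t=2: [87, 50, 87, 52]
t=3: [21, 102, 21, 102]
t=4: [39, 39, 39, 39]
t=5: [93, 93, 93, 93]
t=6: [13, 13, 13, 13]
t=7: [15, 15, 15, 15]

Answer: [15, 15, 15, 15]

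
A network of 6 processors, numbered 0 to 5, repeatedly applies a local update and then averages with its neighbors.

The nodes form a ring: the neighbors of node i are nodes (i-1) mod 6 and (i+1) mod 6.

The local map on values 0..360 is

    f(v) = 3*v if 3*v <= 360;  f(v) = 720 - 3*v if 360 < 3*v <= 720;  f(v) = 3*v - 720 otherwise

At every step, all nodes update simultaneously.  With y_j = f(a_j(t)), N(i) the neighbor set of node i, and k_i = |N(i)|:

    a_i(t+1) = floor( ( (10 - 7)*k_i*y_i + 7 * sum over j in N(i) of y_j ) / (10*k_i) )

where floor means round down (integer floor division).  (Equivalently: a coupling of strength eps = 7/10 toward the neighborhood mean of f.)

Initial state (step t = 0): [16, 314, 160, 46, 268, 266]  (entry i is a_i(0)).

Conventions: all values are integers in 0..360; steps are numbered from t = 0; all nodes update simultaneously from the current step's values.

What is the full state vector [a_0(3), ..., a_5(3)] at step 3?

Simulating step by step:
t=0: [16, 314, 160, 46, 268, 266]
t=1: [119, 167, 198, 154, 100, 69]
t=2: [256, 234, 204, 226, 252, 292]
t=3: [75, 60, 53, 63, 80, 76]

Answer: [75, 60, 53, 63, 80, 76]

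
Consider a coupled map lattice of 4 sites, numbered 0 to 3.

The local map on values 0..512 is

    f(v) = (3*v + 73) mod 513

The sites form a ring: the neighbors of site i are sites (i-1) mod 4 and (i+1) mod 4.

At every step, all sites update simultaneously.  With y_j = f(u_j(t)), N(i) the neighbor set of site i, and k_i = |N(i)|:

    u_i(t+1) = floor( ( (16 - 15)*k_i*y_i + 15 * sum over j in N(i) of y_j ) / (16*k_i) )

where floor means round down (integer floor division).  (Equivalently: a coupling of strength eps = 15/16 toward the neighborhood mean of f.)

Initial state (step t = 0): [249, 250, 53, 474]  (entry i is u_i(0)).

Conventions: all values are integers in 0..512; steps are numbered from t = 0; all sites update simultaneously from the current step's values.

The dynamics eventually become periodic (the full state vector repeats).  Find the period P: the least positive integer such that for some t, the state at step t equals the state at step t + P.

Simulating step by step:
t=0: [249, 250, 53, 474]
t=1: [384, 272, 379, 281]
t=2: [377, 203, 376, 204]
t=3: [170, 176, 170, 176]
t=4: [86, 71, 86, 71]
t=5: [288, 328, 288, 328]
t=6: [55, 399, 55, 399]
t=7: [243, 238, 243, 238]
t=8: [274, 288, 274, 288]
t=9: [421, 384, 421, 384]
t=10: [205, 303, 205, 303]
t=11: [450, 193, 450, 193]
t=12: [155, 380, 155, 380]
t=13: [176, 35, 176, 35]
t=14: [172, 93, 172, 93]
t=15: [334, 93, 334, 93]
t=16: [333, 67, 333, 67]
t=17: [259, 60, 259, 60]
t=18: [258, 331, 258, 331]
t=19: [58, 315, 58, 315]
t=20: [488, 263, 488, 263]
t=21: [359, 500, 359, 500]
t=22: [39, 118, 39, 118]
t=23: [412, 204, 412, 204]
t=24: [178, 276, 178, 276]
t=25: [369, 112, 369, 112]
t=26: [393, 169, 393, 169]
t=27: [76, 216, 76, 216]
t=28: [213, 295, 213, 295]
t=29: [429, 214, 429, 214]
t=30: [210, 325, 210, 325]
t=31: [32, 179, 32, 179]
t=32: [101, 164, 101, 164]
t=33: [72, 355, 72, 355]
t=34: [123, 277, 123, 277]
t=35: [394, 438, 394, 438]
t=36: [352, 237, 352, 237]
t=37: [260, 113, 260, 113]
t=38: [407, 344, 407, 344]
t=39: [90, 256, 90, 256]
t=40: [328, 342, 328, 342]
t=41: [70, 33, 70, 33]
t=42: [178, 276, 178, 276]

Answer: 18
Key observation: The state at step 24, [178, 276, 178, 276], reappears at step 42 — and no state repeats earlier — so the cycle the system enters has period 18.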